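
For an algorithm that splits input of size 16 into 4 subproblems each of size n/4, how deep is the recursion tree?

For divide and conquer with division factor 4:

Problem sizes at each level:
Level 0: 16
Level 1: 4
Level 2: 1

The root is level 0 and the size-1 base case is level 2 (the tree spans levels 0 through 2, i.e. 3 levels counting the root), so the depth is the number of divisions: log_4(16) = 2

The recursion tree depth is log_4(16) = 2. At each level, the problem size is divided by 4, so it takes 2 divisions to reduce to a base case of size 1. The algorithm makes 4 recursive calls at each level.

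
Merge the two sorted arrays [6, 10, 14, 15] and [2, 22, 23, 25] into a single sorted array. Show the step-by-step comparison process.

Merging process:

Compare 6 vs 2: take 2 from right. Merged: [2]
Compare 6 vs 22: take 6 from left. Merged: [2, 6]
Compare 10 vs 22: take 10 from left. Merged: [2, 6, 10]
Compare 14 vs 22: take 14 from left. Merged: [2, 6, 10, 14]
Compare 15 vs 22: take 15 from left. Merged: [2, 6, 10, 14, 15]
Append remaining from right: [22, 23, 25]. Merged: [2, 6, 10, 14, 15, 22, 23, 25]

Final merged array: [2, 6, 10, 14, 15, 22, 23, 25]
Total comparisons: 5

The merged array is [2, 6, 10, 14, 15, 22, 23, 25], requiring 5 comparisons. The merge step runs in O(n) time where n is the total number of elements.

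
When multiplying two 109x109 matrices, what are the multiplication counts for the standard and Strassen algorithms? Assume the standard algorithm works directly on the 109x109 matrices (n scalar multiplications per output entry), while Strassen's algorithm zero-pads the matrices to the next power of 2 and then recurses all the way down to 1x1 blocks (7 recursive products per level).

Matrix multiplication for 109x109 matrices:

Strassen's algorithm requires power-of-2 dimensions. Pad 109x109 to 128x128 (next power of 2).

Standard algorithm: 109^3 = 1295029 multiplications
Strassen's algorithm: 7^(log2(128)) = 7^7 = 823543 multiplications
Savings: 1295029 - 823543 = 471486 multiplications

Standard: 1295029 multiplications (109^3). Strassen: 823543 multiplications (7^7, after padding to 128x128). Strassen reduces 8 recursive multiplications to 7 at each level.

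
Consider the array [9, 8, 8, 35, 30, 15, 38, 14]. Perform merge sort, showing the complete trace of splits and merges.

Merge sort trace:

Split: [9, 8, 8, 35, 30, 15, 38, 14] -> [9, 8, 8, 35] and [30, 15, 38, 14]
  Split: [9, 8, 8, 35] -> [9, 8] and [8, 35]
    Split: [9, 8] -> [9] and [8]
    Merge: [9] + [8] -> [8, 9]
    Split: [8, 35] -> [8] and [35]
    Merge: [8] + [35] -> [8, 35]
  Merge: [8, 9] + [8, 35] -> [8, 8, 9, 35]
  Split: [30, 15, 38, 14] -> [30, 15] and [38, 14]
    Split: [30, 15] -> [30] and [15]
    Merge: [30] + [15] -> [15, 30]
    Split: [38, 14] -> [38] and [14]
    Merge: [38] + [14] -> [14, 38]
  Merge: [15, 30] + [14, 38] -> [14, 15, 30, 38]
Merge: [8, 8, 9, 35] + [14, 15, 30, 38] -> [8, 8, 9, 14, 15, 30, 35, 38]

Final sorted array: [8, 8, 9, 14, 15, 30, 35, 38]

The merge sort proceeds by recursively splitting the array and merging sorted halves.
After all merges, the sorted array is [8, 8, 9, 14, 15, 30, 35, 38].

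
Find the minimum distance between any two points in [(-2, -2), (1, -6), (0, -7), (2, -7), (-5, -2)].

Computing all pairwise distances among 5 points:

d((-2, -2), (1, -6)) = 5.0
d((-2, -2), (0, -7)) = 5.3852
d((-2, -2), (2, -7)) = 6.4031
d((-2, -2), (-5, -2)) = 3.0
d((1, -6), (0, -7)) = 1.4142 <-- minimum
d((1, -6), (2, -7)) = 1.4142 <-- minimum
d((1, -6), (-5, -2)) = 7.2111
d((0, -7), (2, -7)) = 2.0
d((0, -7), (-5, -2)) = 7.0711
d((2, -7), (-5, -2)) = 8.6023

Minimum distance: 1.4142 (tie among 2 pairs: (1, -6) and (0, -7); (1, -6) and (2, -7))

The minimum Euclidean distance is 1.4142. There is a tie: 2 pairs achieve this minimum — (1, -6) and (0, -7); (1, -6) and (2, -7). Any of these is a valid closest pair. For 5 points, brute-force pairwise comparison is shown above. For large n, the divide-and-conquer algorithm (sort by x, recurse on halves, check the dividing strip) achieves O(n log n).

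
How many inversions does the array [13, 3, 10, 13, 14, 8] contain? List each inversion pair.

Finding inversions in [13, 3, 10, 13, 14, 8]:

(0, 1): arr[0]=13 > arr[1]=3
(0, 2): arr[0]=13 > arr[2]=10
(0, 5): arr[0]=13 > arr[5]=8
(2, 5): arr[2]=10 > arr[5]=8
(3, 5): arr[3]=13 > arr[5]=8
(4, 5): arr[4]=14 > arr[5]=8

Total inversions: 6

The array has 6 inversion(s): (0,1), (0,2), (0,5), (2,5), (3,5), (4,5). Each pair (i,j) satisfies i < j and arr[i] > arr[j].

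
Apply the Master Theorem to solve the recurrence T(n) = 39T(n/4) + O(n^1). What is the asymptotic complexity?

Master Theorem for T(n) = 39T(n/4) + O(n^1):

a = 39, b = 4, c = 1
log_b(a) = log_4(39) = 2.6427

Case 1: c = 1 < log_4(39) = 2.6427
T(n) = O(n^(log_4 39))

For T(n) = 39T(n/4) + O(n^1): log_4(39) = 2.6427. This is Case 1 of the Master Theorem (c < log_b(a), work dominated by leaves), giving O(n^(log_4 39)).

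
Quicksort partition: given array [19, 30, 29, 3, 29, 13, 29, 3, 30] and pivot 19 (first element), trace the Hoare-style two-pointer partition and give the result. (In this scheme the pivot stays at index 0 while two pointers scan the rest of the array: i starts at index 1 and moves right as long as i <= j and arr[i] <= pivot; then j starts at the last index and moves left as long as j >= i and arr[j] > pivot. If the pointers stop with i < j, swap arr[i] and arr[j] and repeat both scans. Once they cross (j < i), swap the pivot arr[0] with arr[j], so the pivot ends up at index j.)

Hoare-style two-pointer partition with pivot = 19:

Initial array: [19, 30, 29, 3, 29, 13, 29, 3, 30]

Pointers start at i = 1, j = 8.
i stops at index 1 (arr[1]=30 > 19), j stops at index 7 (arr[7]=3 <= 19): swap arr[1] and arr[7], array becomes [19, 3, 29, 3, 29, 13, 29, 30, 30]
i stops at index 2 (arr[2]=29 > 19), j stops at index 5 (arr[5]=13 <= 19): swap arr[2] and arr[5], array becomes [19, 3, 13, 3, 29, 29, 29, 30, 30]
i ends at 4, j ends at 3: the pointers have crossed (j < i), so scanning stops.

Swap pivot arr[0] with arr[3] to place pivot at position 3: [3, 3, 13, 19, 29, 29, 29, 30, 30]
Pivot position: 3

After partitioning with pivot 19, the array becomes [3, 3, 13, 19, 29, 29, 29, 30, 30]. The pivot is placed at index 3. All elements to the left of the pivot are <= 19, and all elements to the right are > 19.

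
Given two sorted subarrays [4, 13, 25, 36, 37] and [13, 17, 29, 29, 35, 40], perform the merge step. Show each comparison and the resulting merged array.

Merging process:

Compare 4 vs 13: take 4 from left. Merged: [4]
Compare 13 vs 13: take 13 from left. Merged: [4, 13]
Compare 25 vs 13: take 13 from right. Merged: [4, 13, 13]
Compare 25 vs 17: take 17 from right. Merged: [4, 13, 13, 17]
Compare 25 vs 29: take 25 from left. Merged: [4, 13, 13, 17, 25]
Compare 36 vs 29: take 29 from right. Merged: [4, 13, 13, 17, 25, 29]
Compare 36 vs 29: take 29 from right. Merged: [4, 13, 13, 17, 25, 29, 29]
Compare 36 vs 35: take 35 from right. Merged: [4, 13, 13, 17, 25, 29, 29, 35]
Compare 36 vs 40: take 36 from left. Merged: [4, 13, 13, 17, 25, 29, 29, 35, 36]
Compare 37 vs 40: take 37 from left. Merged: [4, 13, 13, 17, 25, 29, 29, 35, 36, 37]
Append remaining from right: [40]. Merged: [4, 13, 13, 17, 25, 29, 29, 35, 36, 37, 40]

Final merged array: [4, 13, 13, 17, 25, 29, 29, 35, 36, 37, 40]
Total comparisons: 10

The merged array is [4, 13, 13, 17, 25, 29, 29, 35, 36, 37, 40], requiring 10 comparisons. The merge step runs in O(n) time where n is the total number of elements.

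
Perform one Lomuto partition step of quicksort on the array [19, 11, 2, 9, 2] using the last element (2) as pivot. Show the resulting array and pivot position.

Lomuto partition with pivot = 2:

Initial array: [19, 11, 2, 9, 2]

arr[0]=19 > 2: no swap
arr[1]=11 > 2: no swap
arr[2]=2 <= 2: swap with position 0, array becomes [2, 11, 19, 9, 2]
arr[3]=9 > 2: no swap

Place pivot at position 1: [2, 2, 19, 9, 11]
Pivot position: 1

After partitioning with pivot 2, the array becomes [2, 2, 19, 9, 11]. The pivot is placed at index 1. All elements to the left of the pivot are <= 2, and all elements to the right are > 2.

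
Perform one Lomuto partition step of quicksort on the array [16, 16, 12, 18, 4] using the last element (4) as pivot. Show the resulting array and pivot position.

Lomuto partition with pivot = 4:

Initial array: [16, 16, 12, 18, 4]

arr[0]=16 > 4: no swap
arr[1]=16 > 4: no swap
arr[2]=12 > 4: no swap
arr[3]=18 > 4: no swap

Place pivot at position 0: [4, 16, 12, 18, 16]
Pivot position: 0

After partitioning with pivot 4, the array becomes [4, 16, 12, 18, 16]. The pivot is placed at index 0. All elements to the left of the pivot are <= 4, and all elements to the right are > 4.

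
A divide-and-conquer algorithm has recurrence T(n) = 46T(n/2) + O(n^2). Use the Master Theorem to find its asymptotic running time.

Master Theorem for T(n) = 46T(n/2) + O(n^2):

a = 46, b = 2, c = 2
log_b(a) = log_2(46) = 5.5236

Case 1: c = 2 < log_2(46) = 5.5236
T(n) = O(n^(log_2 46))

For T(n) = 46T(n/2) + O(n^2): log_2(46) = 5.5236. This is Case 1 of the Master Theorem (c < log_b(a), work dominated by leaves), giving O(n^(log_2 46)).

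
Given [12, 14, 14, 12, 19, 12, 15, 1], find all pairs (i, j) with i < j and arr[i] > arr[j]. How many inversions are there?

Finding inversions in [12, 14, 14, 12, 19, 12, 15, 1]:

(0, 7): arr[0]=12 > arr[7]=1
(1, 3): arr[1]=14 > arr[3]=12
(1, 5): arr[1]=14 > arr[5]=12
(1, 7): arr[1]=14 > arr[7]=1
(2, 3): arr[2]=14 > arr[3]=12
(2, 5): arr[2]=14 > arr[5]=12
(2, 7): arr[2]=14 > arr[7]=1
(3, 7): arr[3]=12 > arr[7]=1
(4, 5): arr[4]=19 > arr[5]=12
(4, 6): arr[4]=19 > arr[6]=15
(4, 7): arr[4]=19 > arr[7]=1
(5, 7): arr[5]=12 > arr[7]=1
(6, 7): arr[6]=15 > arr[7]=1

Total inversions: 13

The array has 13 inversion(s): (0,7), (1,3), (1,5), (1,7), (2,3), (2,5), (2,7), (3,7), (4,5), (4,6), (4,7), (5,7), (6,7). Each pair (i,j) satisfies i < j and arr[i] > arr[j].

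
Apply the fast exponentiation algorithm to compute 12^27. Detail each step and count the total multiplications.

Computing 12^27 by squaring (build up from 12^1; each line after the first costs one multiplication):

12^1 = 12
12^2 = (12^1)^2 = 12^2 = 144
12^3 = 12 * 12^2 = 12 * 144 = 1728
12^6 = (12^3)^2 = 1728^2 = 2985984
12^12 = (12^6)^2 = 2985984^2 = 8916100448256
12^13 = 12 * 12^12 = 12 * 8916100448256 = 106993205379072
12^26 = (12^13)^2 = 106993205379072^2 = 11447545997288281555215581184
12^27 = 12 * 12^26 = 12 * 11447545997288281555215581184 = 137370551967459378662586974208

Result: 137370551967459378662586974208
Multiplications needed: 7 (7 lines after 12^1)

12^27 = 137370551967459378662586974208. Using exponentiation by squaring, this requires 7 multiplications. The key idea: if the exponent is even, square the half-power; if odd, multiply by the base once.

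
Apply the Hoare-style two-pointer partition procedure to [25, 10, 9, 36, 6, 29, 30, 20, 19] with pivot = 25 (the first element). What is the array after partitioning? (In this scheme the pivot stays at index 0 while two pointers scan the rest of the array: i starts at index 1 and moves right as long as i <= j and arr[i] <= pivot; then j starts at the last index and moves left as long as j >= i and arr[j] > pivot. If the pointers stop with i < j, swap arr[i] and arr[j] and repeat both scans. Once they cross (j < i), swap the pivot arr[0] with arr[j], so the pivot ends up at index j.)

Hoare-style two-pointer partition with pivot = 25:

Initial array: [25, 10, 9, 36, 6, 29, 30, 20, 19]

Pointers start at i = 1, j = 8.
i stops at index 3 (arr[3]=36 > 25), j stops at index 8 (arr[8]=19 <= 25): swap arr[3] and arr[8], array becomes [25, 10, 9, 19, 6, 29, 30, 20, 36]
i stops at index 5 (arr[5]=29 > 25), j stops at index 7 (arr[7]=20 <= 25): swap arr[5] and arr[7], array becomes [25, 10, 9, 19, 6, 20, 30, 29, 36]
i ends at 6, j ends at 5: the pointers have crossed (j < i), so scanning stops.

Swap pivot arr[0] with arr[5] to place pivot at position 5: [20, 10, 9, 19, 6, 25, 30, 29, 36]
Pivot position: 5

After partitioning with pivot 25, the array becomes [20, 10, 9, 19, 6, 25, 30, 29, 36]. The pivot is placed at index 5. All elements to the left of the pivot are <= 25, and all elements to the right are > 25.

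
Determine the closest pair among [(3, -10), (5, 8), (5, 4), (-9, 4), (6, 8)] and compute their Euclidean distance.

Computing all pairwise distances among 5 points:

d((3, -10), (5, 8)) = 18.1108
d((3, -10), (5, 4)) = 14.1421
d((3, -10), (-9, 4)) = 18.4391
d((3, -10), (6, 8)) = 18.2483
d((5, 8), (5, 4)) = 4.0
d((5, 8), (-9, 4)) = 14.5602
d((5, 8), (6, 8)) = 1.0 <-- minimum
d((5, 4), (-9, 4)) = 14.0
d((5, 4), (6, 8)) = 4.1231
d((-9, 4), (6, 8)) = 15.5242

Closest pair: (5, 8) and (6, 8) with distance 1.0

The closest pair is (5, 8) and (6, 8) with Euclidean distance 1.0. For 5 points, brute-force pairwise comparison is shown above. For large n, the divide-and-conquer algorithm (sort by x, recurse on halves, check the dividing strip) achieves O(n log n).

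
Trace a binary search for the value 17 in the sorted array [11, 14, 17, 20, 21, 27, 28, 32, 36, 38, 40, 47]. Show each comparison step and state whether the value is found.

Binary search for 17 in [11, 14, 17, 20, 21, 27, 28, 32, 36, 38, 40, 47]:

lo=0, hi=11, mid=5, arr[mid]=27 -> 27 > 17, search left half
lo=0, hi=4, mid=2, arr[mid]=17 -> Found target at index 2!

Binary search finds 17 at index 2 after 2 comparisons. The search repeatedly halves the search space by comparing with the middle element.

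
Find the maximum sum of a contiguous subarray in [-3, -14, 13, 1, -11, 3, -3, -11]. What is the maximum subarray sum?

Using Kadane's algorithm on [-3, -14, 13, 1, -11, 3, -3, -11]:

Scanning through the array:
Position 1 (value -14): max_ending_here = -14, max_so_far = -3
Position 2 (value 13): max_ending_here = 13, max_so_far = 13
Position 3 (value 1): max_ending_here = 14, max_so_far = 14
Position 4 (value -11): max_ending_here = 3, max_so_far = 14
Position 5 (value 3): max_ending_here = 6, max_so_far = 14
Position 6 (value -3): max_ending_here = 3, max_so_far = 14
Position 7 (value -11): max_ending_here = -8, max_so_far = 14

Maximum subarray: [13, 1]
Maximum sum: 14

The maximum subarray is [13, 1] with sum 14. This subarray runs from index 2 to index 3.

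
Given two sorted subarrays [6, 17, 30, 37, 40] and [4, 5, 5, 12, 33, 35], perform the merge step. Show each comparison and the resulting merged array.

Merging process:

Compare 6 vs 4: take 4 from right. Merged: [4]
Compare 6 vs 5: take 5 from right. Merged: [4, 5]
Compare 6 vs 5: take 5 from right. Merged: [4, 5, 5]
Compare 6 vs 12: take 6 from left. Merged: [4, 5, 5, 6]
Compare 17 vs 12: take 12 from right. Merged: [4, 5, 5, 6, 12]
Compare 17 vs 33: take 17 from left. Merged: [4, 5, 5, 6, 12, 17]
Compare 30 vs 33: take 30 from left. Merged: [4, 5, 5, 6, 12, 17, 30]
Compare 37 vs 33: take 33 from right. Merged: [4, 5, 5, 6, 12, 17, 30, 33]
Compare 37 vs 35: take 35 from right. Merged: [4, 5, 5, 6, 12, 17, 30, 33, 35]
Append remaining from left: [37, 40]. Merged: [4, 5, 5, 6, 12, 17, 30, 33, 35, 37, 40]

Final merged array: [4, 5, 5, 6, 12, 17, 30, 33, 35, 37, 40]
Total comparisons: 9

The merged array is [4, 5, 5, 6, 12, 17, 30, 33, 35, 37, 40], requiring 9 comparisons. The merge step runs in O(n) time where n is the total number of elements.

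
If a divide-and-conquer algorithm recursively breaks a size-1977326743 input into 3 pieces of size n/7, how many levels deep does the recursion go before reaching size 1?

For divide and conquer with division factor 7:

Problem sizes at each level:
Level 0: 1977326743
Level 1: 282475249
Level 2: 40353607
Level 3: 5764801
Level 4: 823543
Level 5: 117649
Level 6: 16807
Level 7: 2401
Level 8: 343
Level 9: 49
Level 10: 7
Level 11: 1

The root is level 0 and the size-1 base case is level 11 (the tree spans levels 0 through 11, i.e. 12 levels counting the root), so the depth is the number of divisions: log_7(1977326743) = 11

The recursion tree depth is log_7(1977326743) = 11. At each level, the problem size is divided by 7, so it takes 11 divisions to reduce to a base case of size 1. The algorithm makes 3 recursive calls at each level.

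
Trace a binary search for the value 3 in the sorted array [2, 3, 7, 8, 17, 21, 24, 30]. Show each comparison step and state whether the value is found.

Binary search for 3 in [2, 3, 7, 8, 17, 21, 24, 30]:

lo=0, hi=7, mid=3, arr[mid]=8 -> 8 > 3, search left half
lo=0, hi=2, mid=1, arr[mid]=3 -> Found target at index 1!

Binary search finds 3 at index 1 after 2 comparisons. The search repeatedly halves the search space by comparing with the middle element.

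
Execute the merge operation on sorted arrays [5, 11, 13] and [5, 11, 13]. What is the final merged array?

Merging process:

Compare 5 vs 5: take 5 from left. Merged: [5]
Compare 11 vs 5: take 5 from right. Merged: [5, 5]
Compare 11 vs 11: take 11 from left. Merged: [5, 5, 11]
Compare 13 vs 11: take 11 from right. Merged: [5, 5, 11, 11]
Compare 13 vs 13: take 13 from left. Merged: [5, 5, 11, 11, 13]
Append remaining from right: [13]. Merged: [5, 5, 11, 11, 13, 13]

Final merged array: [5, 5, 11, 11, 13, 13]
Total comparisons: 5

The merged array is [5, 5, 11, 11, 13, 13], requiring 5 comparisons. The merge step runs in O(n) time where n is the total number of elements.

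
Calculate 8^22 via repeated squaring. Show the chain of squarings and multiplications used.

Computing 8^22 by squaring (build up from 8^1; each line after the first costs one multiplication):

8^1 = 8
8^2 = (8^1)^2 = 8^2 = 64
8^4 = (8^2)^2 = 64^2 = 4096
8^5 = 8 * 8^4 = 8 * 4096 = 32768
8^10 = (8^5)^2 = 32768^2 = 1073741824
8^11 = 8 * 8^10 = 8 * 1073741824 = 8589934592
8^22 = (8^11)^2 = 8589934592^2 = 73786976294838206464

Result: 73786976294838206464
Multiplications needed: 6 (6 lines after 8^1)

8^22 = 73786976294838206464. Using exponentiation by squaring, this requires 6 multiplications. The key idea: if the exponent is even, square the half-power; if odd, multiply by the base once.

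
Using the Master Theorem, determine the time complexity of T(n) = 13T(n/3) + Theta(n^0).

Master Theorem for T(n) = 13T(n/3) + O(n^0):

a = 13, b = 3, c = 0
log_b(a) = log_3(13) = 2.3347

Case 1: c = 0 < log_3(13) = 2.3347
T(n) = O(n^(log_3 13))

For T(n) = 13T(n/3) + O(n^0): log_3(13) = 2.3347. This is Case 1 of the Master Theorem (c < log_b(a), work dominated by leaves), giving O(n^(log_3 13)).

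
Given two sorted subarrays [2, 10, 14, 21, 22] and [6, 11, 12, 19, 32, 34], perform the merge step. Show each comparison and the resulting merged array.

Merging process:

Compare 2 vs 6: take 2 from left. Merged: [2]
Compare 10 vs 6: take 6 from right. Merged: [2, 6]
Compare 10 vs 11: take 10 from left. Merged: [2, 6, 10]
Compare 14 vs 11: take 11 from right. Merged: [2, 6, 10, 11]
Compare 14 vs 12: take 12 from right. Merged: [2, 6, 10, 11, 12]
Compare 14 vs 19: take 14 from left. Merged: [2, 6, 10, 11, 12, 14]
Compare 21 vs 19: take 19 from right. Merged: [2, 6, 10, 11, 12, 14, 19]
Compare 21 vs 32: take 21 from left. Merged: [2, 6, 10, 11, 12, 14, 19, 21]
Compare 22 vs 32: take 22 from left. Merged: [2, 6, 10, 11, 12, 14, 19, 21, 22]
Append remaining from right: [32, 34]. Merged: [2, 6, 10, 11, 12, 14, 19, 21, 22, 32, 34]

Final merged array: [2, 6, 10, 11, 12, 14, 19, 21, 22, 32, 34]
Total comparisons: 9

The merged array is [2, 6, 10, 11, 12, 14, 19, 21, 22, 32, 34], requiring 9 comparisons. The merge step runs in O(n) time where n is the total number of elements.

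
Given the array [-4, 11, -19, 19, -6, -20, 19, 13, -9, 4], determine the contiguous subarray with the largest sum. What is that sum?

Using Kadane's algorithm on [-4, 11, -19, 19, -6, -20, 19, 13, -9, 4]:

Scanning through the array:
Position 1 (value 11): max_ending_here = 11, max_so_far = 11
Position 2 (value -19): max_ending_here = -8, max_so_far = 11
Position 3 (value 19): max_ending_here = 19, max_so_far = 19
Position 4 (value -6): max_ending_here = 13, max_so_far = 19
Position 5 (value -20): max_ending_here = -7, max_so_far = 19
Position 6 (value 19): max_ending_here = 19, max_so_far = 19
Position 7 (value 13): max_ending_here = 32, max_so_far = 32
Position 8 (value -9): max_ending_here = 23, max_so_far = 32
Position 9 (value 4): max_ending_here = 27, max_so_far = 32

Maximum subarray: [19, 13]
Maximum sum: 32

The maximum subarray is [19, 13] with sum 32. This subarray runs from index 6 to index 7.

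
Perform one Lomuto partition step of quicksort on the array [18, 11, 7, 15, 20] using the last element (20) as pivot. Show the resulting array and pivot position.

Lomuto partition with pivot = 20:

Initial array: [18, 11, 7, 15, 20]

arr[0]=18 <= 20: swap with position 0, array becomes [18, 11, 7, 15, 20]
arr[1]=11 <= 20: swap with position 1, array becomes [18, 11, 7, 15, 20]
arr[2]=7 <= 20: swap with position 2, array becomes [18, 11, 7, 15, 20]
arr[3]=15 <= 20: swap with position 3, array becomes [18, 11, 7, 15, 20]

Place pivot at position 4: [18, 11, 7, 15, 20]
Pivot position: 4

After partitioning with pivot 20, the array becomes [18, 11, 7, 15, 20]. The pivot is placed at index 4. All elements to the left of the pivot are <= 20, and all elements to the right are > 20.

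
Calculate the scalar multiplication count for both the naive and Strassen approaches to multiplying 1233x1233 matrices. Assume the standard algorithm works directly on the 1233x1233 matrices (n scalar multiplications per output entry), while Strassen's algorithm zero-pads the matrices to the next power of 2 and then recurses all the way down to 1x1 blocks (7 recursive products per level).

Matrix multiplication for 1233x1233 matrices:

Strassen's algorithm requires power-of-2 dimensions. Pad 1233x1233 to 2048x2048 (next power of 2).

Standard algorithm: 1233^3 = 1874516337 multiplications
Strassen's algorithm: 7^(log2(2048)) = 7^11 = 1977326743 multiplications
Difference: 1874516337 - 1977326743 = -102810406 (Strassen uses MORE here due to padding overhead — for small or just-over-power-of-2 n, padding can outweigh the per-level savings)

Standard: 1874516337 multiplications (1233^3). Strassen: 1977326743 multiplications (7^11, after padding to 2048x2048). Strassen reduces 8 recursive multiplications to 7 at each level.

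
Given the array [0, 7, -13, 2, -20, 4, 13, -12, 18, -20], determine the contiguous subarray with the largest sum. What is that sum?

Using Kadane's algorithm on [0, 7, -13, 2, -20, 4, 13, -12, 18, -20]:

Scanning through the array:
Position 1 (value 7): max_ending_here = 7, max_so_far = 7
Position 2 (value -13): max_ending_here = -6, max_so_far = 7
Position 3 (value 2): max_ending_here = 2, max_so_far = 7
Position 4 (value -20): max_ending_here = -18, max_so_far = 7
Position 5 (value 4): max_ending_here = 4, max_so_far = 7
Position 6 (value 13): max_ending_here = 17, max_so_far = 17
Position 7 (value -12): max_ending_here = 5, max_so_far = 17
Position 8 (value 18): max_ending_here = 23, max_so_far = 23
Position 9 (value -20): max_ending_here = 3, max_so_far = 23

Maximum subarray: [4, 13, -12, 18]
Maximum sum: 23

The maximum subarray is [4, 13, -12, 18] with sum 23. This subarray runs from index 5 to index 8.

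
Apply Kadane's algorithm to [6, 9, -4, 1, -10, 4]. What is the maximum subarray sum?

Using Kadane's algorithm on [6, 9, -4, 1, -10, 4]:

Scanning through the array:
Position 1 (value 9): max_ending_here = 15, max_so_far = 15
Position 2 (value -4): max_ending_here = 11, max_so_far = 15
Position 3 (value 1): max_ending_here = 12, max_so_far = 15
Position 4 (value -10): max_ending_here = 2, max_so_far = 15
Position 5 (value 4): max_ending_here = 6, max_so_far = 15

Maximum subarray: [6, 9]
Maximum sum: 15

The maximum subarray is [6, 9] with sum 15. This subarray runs from index 0 to index 1.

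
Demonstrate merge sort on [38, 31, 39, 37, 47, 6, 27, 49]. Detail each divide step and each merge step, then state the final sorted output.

Merge sort trace:

Split: [38, 31, 39, 37, 47, 6, 27, 49] -> [38, 31, 39, 37] and [47, 6, 27, 49]
  Split: [38, 31, 39, 37] -> [38, 31] and [39, 37]
    Split: [38, 31] -> [38] and [31]
    Merge: [38] + [31] -> [31, 38]
    Split: [39, 37] -> [39] and [37]
    Merge: [39] + [37] -> [37, 39]
  Merge: [31, 38] + [37, 39] -> [31, 37, 38, 39]
  Split: [47, 6, 27, 49] -> [47, 6] and [27, 49]
    Split: [47, 6] -> [47] and [6]
    Merge: [47] + [6] -> [6, 47]
    Split: [27, 49] -> [27] and [49]
    Merge: [27] + [49] -> [27, 49]
  Merge: [6, 47] + [27, 49] -> [6, 27, 47, 49]
Merge: [31, 37, 38, 39] + [6, 27, 47, 49] -> [6, 27, 31, 37, 38, 39, 47, 49]

Final sorted array: [6, 27, 31, 37, 38, 39, 47, 49]

The merge sort proceeds by recursively splitting the array and merging sorted halves.
After all merges, the sorted array is [6, 27, 31, 37, 38, 39, 47, 49].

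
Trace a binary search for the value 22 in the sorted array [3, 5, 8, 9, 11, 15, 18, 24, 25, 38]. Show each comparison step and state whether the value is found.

Binary search for 22 in [3, 5, 8, 9, 11, 15, 18, 24, 25, 38]:

lo=0, hi=9, mid=4, arr[mid]=11 -> 11 < 22, search right half
lo=5, hi=9, mid=7, arr[mid]=24 -> 24 > 22, search left half
lo=5, hi=6, mid=5, arr[mid]=15 -> 15 < 22, search right half
lo=6, hi=6, mid=6, arr[mid]=18 -> 18 < 22, search right half
lo=7 > hi=6, target 22 not found

Binary search determines that 22 is not in the array after 4 comparisons. The search space was exhausted without finding the target.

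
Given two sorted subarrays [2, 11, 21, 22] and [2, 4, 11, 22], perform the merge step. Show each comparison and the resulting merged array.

Merging process:

Compare 2 vs 2: take 2 from left. Merged: [2]
Compare 11 vs 2: take 2 from right. Merged: [2, 2]
Compare 11 vs 4: take 4 from right. Merged: [2, 2, 4]
Compare 11 vs 11: take 11 from left. Merged: [2, 2, 4, 11]
Compare 21 vs 11: take 11 from right. Merged: [2, 2, 4, 11, 11]
Compare 21 vs 22: take 21 from left. Merged: [2, 2, 4, 11, 11, 21]
Compare 22 vs 22: take 22 from left. Merged: [2, 2, 4, 11, 11, 21, 22]
Append remaining from right: [22]. Merged: [2, 2, 4, 11, 11, 21, 22, 22]

Final merged array: [2, 2, 4, 11, 11, 21, 22, 22]
Total comparisons: 7

The merged array is [2, 2, 4, 11, 11, 21, 22, 22], requiring 7 comparisons. The merge step runs in O(n) time where n is the total number of elements.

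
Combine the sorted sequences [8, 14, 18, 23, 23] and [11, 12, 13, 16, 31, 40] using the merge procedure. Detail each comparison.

Merging process:

Compare 8 vs 11: take 8 from left. Merged: [8]
Compare 14 vs 11: take 11 from right. Merged: [8, 11]
Compare 14 vs 12: take 12 from right. Merged: [8, 11, 12]
Compare 14 vs 13: take 13 from right. Merged: [8, 11, 12, 13]
Compare 14 vs 16: take 14 from left. Merged: [8, 11, 12, 13, 14]
Compare 18 vs 16: take 16 from right. Merged: [8, 11, 12, 13, 14, 16]
Compare 18 vs 31: take 18 from left. Merged: [8, 11, 12, 13, 14, 16, 18]
Compare 23 vs 31: take 23 from left. Merged: [8, 11, 12, 13, 14, 16, 18, 23]
Compare 23 vs 31: take 23 from left. Merged: [8, 11, 12, 13, 14, 16, 18, 23, 23]
Append remaining from right: [31, 40]. Merged: [8, 11, 12, 13, 14, 16, 18, 23, 23, 31, 40]

Final merged array: [8, 11, 12, 13, 14, 16, 18, 23, 23, 31, 40]
Total comparisons: 9

The merged array is [8, 11, 12, 13, 14, 16, 18, 23, 23, 31, 40], requiring 9 comparisons. The merge step runs in O(n) time where n is the total number of elements.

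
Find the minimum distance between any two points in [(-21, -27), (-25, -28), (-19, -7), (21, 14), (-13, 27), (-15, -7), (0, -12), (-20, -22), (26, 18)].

Computing all pairwise distances among 9 points:

d((-21, -27), (-25, -28)) = 4.1231
d((-21, -27), (-19, -7)) = 20.0998
d((-21, -27), (21, 14)) = 58.6941
d((-21, -27), (-13, 27)) = 54.5894
d((-21, -27), (-15, -7)) = 20.8806
d((-21, -27), (0, -12)) = 25.807
d((-21, -27), (-20, -22)) = 5.099
d((-21, -27), (26, 18)) = 65.0692
d((-25, -28), (-19, -7)) = 21.8403
d((-25, -28), (21, 14)) = 62.2896
d((-25, -28), (-13, 27)) = 56.2939
d((-25, -28), (-15, -7)) = 23.2594
d((-25, -28), (0, -12)) = 29.6816
d((-25, -28), (-20, -22)) = 7.8102
d((-25, -28), (26, 18)) = 68.6804
d((-19, -7), (21, 14)) = 45.1774
d((-19, -7), (-13, 27)) = 34.5254
d((-19, -7), (-15, -7)) = 4.0 <-- minimum
d((-19, -7), (0, -12)) = 19.6469
d((-19, -7), (-20, -22)) = 15.0333
d((-19, -7), (26, 18)) = 51.4782
d((21, 14), (-13, 27)) = 36.4005
d((21, 14), (-15, -7)) = 41.6773
d((21, 14), (0, -12)) = 33.4215
d((21, 14), (-20, -22)) = 54.5619
d((21, 14), (26, 18)) = 6.4031
d((-13, 27), (-15, -7)) = 34.0588
d((-13, 27), (0, -12)) = 41.1096
d((-13, 27), (-20, -22)) = 49.4975
d((-13, 27), (26, 18)) = 40.025
d((-15, -7), (0, -12)) = 15.8114
d((-15, -7), (-20, -22)) = 15.8114
d((-15, -7), (26, 18)) = 48.0208
d((0, -12), (-20, -22)) = 22.3607
d((0, -12), (26, 18)) = 39.6989
d((-20, -22), (26, 18)) = 60.959

Closest pair: (-19, -7) and (-15, -7) with distance 4.0

The closest pair is (-19, -7) and (-15, -7) with Euclidean distance 4.0. For 9 points, brute-force pairwise comparison is shown above. For large n, the divide-and-conquer algorithm (sort by x, recurse on halves, check the dividing strip) achieves O(n log n).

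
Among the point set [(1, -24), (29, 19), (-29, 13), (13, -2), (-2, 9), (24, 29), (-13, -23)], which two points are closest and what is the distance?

Computing all pairwise distances among 7 points:

d((1, -24), (29, 19)) = 51.3128
d((1, -24), (-29, 13)) = 47.634
d((1, -24), (13, -2)) = 25.0599
d((1, -24), (-2, 9)) = 33.1361
d((1, -24), (24, 29)) = 57.7754
d((1, -24), (-13, -23)) = 14.0357
d((29, 19), (-29, 13)) = 58.3095
d((29, 19), (13, -2)) = 26.4008
d((29, 19), (-2, 9)) = 32.573
d((29, 19), (24, 29)) = 11.1803 <-- minimum
d((29, 19), (-13, -23)) = 59.397
d((-29, 13), (13, -2)) = 44.5982
d((-29, 13), (-2, 9)) = 27.2947
d((-29, 13), (24, 29)) = 55.3624
d((-29, 13), (-13, -23)) = 39.3954
d((13, -2), (-2, 9)) = 18.6011
d((13, -2), (24, 29)) = 32.8938
d((13, -2), (-13, -23)) = 33.4215
d((-2, 9), (24, 29)) = 32.8024
d((-2, 9), (-13, -23)) = 33.8378
d((24, 29), (-13, -23)) = 63.8201

Closest pair: (29, 19) and (24, 29) with distance 11.1803

The closest pair is (29, 19) and (24, 29) with Euclidean distance 11.1803. For 7 points, brute-force pairwise comparison is shown above. For large n, the divide-and-conquer algorithm (sort by x, recurse on halves, check the dividing strip) achieves O(n log n).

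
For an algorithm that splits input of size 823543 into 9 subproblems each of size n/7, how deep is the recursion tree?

For divide and conquer with division factor 7:

Problem sizes at each level:
Level 0: 823543
Level 1: 117649
Level 2: 16807
Level 3: 2401
Level 4: 343
Level 5: 49
Level 6: 7
Level 7: 1

The root is level 0 and the size-1 base case is level 7 (the tree spans levels 0 through 7, i.e. 8 levels counting the root), so the depth is the number of divisions: log_7(823543) = 7

The recursion tree depth is log_7(823543) = 7. At each level, the problem size is divided by 7, so it takes 7 divisions to reduce to a base case of size 1. The algorithm makes 9 recursive calls at each level.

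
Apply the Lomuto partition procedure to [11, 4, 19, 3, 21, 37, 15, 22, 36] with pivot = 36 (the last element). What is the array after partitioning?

Lomuto partition with pivot = 36:

Initial array: [11, 4, 19, 3, 21, 37, 15, 22, 36]

arr[0]=11 <= 36: swap with position 0, array becomes [11, 4, 19, 3, 21, 37, 15, 22, 36]
arr[1]=4 <= 36: swap with position 1, array becomes [11, 4, 19, 3, 21, 37, 15, 22, 36]
arr[2]=19 <= 36: swap with position 2, array becomes [11, 4, 19, 3, 21, 37, 15, 22, 36]
arr[3]=3 <= 36: swap with position 3, array becomes [11, 4, 19, 3, 21, 37, 15, 22, 36]
arr[4]=21 <= 36: swap with position 4, array becomes [11, 4, 19, 3, 21, 37, 15, 22, 36]
arr[5]=37 > 36: no swap
arr[6]=15 <= 36: swap with position 5, array becomes [11, 4, 19, 3, 21, 15, 37, 22, 36]
arr[7]=22 <= 36: swap with position 6, array becomes [11, 4, 19, 3, 21, 15, 22, 37, 36]

Place pivot at position 7: [11, 4, 19, 3, 21, 15, 22, 36, 37]
Pivot position: 7

After partitioning with pivot 36, the array becomes [11, 4, 19, 3, 21, 15, 22, 36, 37]. The pivot is placed at index 7. All elements to the left of the pivot are <= 36, and all elements to the right are > 36.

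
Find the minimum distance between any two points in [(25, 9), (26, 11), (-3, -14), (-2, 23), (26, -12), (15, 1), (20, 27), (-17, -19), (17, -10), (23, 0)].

Computing all pairwise distances among 10 points:

d((25, 9), (26, 11)) = 2.2361 <-- minimum
d((25, 9), (-3, -14)) = 36.2353
d((25, 9), (-2, 23)) = 30.4138
d((25, 9), (26, -12)) = 21.0238
d((25, 9), (15, 1)) = 12.8062
d((25, 9), (20, 27)) = 18.6815
d((25, 9), (-17, -19)) = 50.4777
d((25, 9), (17, -10)) = 20.6155
d((25, 9), (23, 0)) = 9.2195
d((26, 11), (-3, -14)) = 38.2884
d((26, 11), (-2, 23)) = 30.4631
d((26, 11), (26, -12)) = 23.0
d((26, 11), (15, 1)) = 14.8661
d((26, 11), (20, 27)) = 17.088
d((26, 11), (-17, -19)) = 52.4309
d((26, 11), (17, -10)) = 22.8473
d((26, 11), (23, 0)) = 11.4018
d((-3, -14), (-2, 23)) = 37.0135
d((-3, -14), (26, -12)) = 29.0689
d((-3, -14), (15, 1)) = 23.4307
d((-3, -14), (20, 27)) = 47.0106
d((-3, -14), (-17, -19)) = 14.8661
d((-3, -14), (17, -10)) = 20.3961
d((-3, -14), (23, 0)) = 29.5296
d((-2, 23), (26, -12)) = 44.8219
d((-2, 23), (15, 1)) = 27.8029
d((-2, 23), (20, 27)) = 22.3607
d((-2, 23), (-17, -19)) = 44.5982
d((-2, 23), (17, -10)) = 38.0789
d((-2, 23), (23, 0)) = 33.9706
d((26, -12), (15, 1)) = 17.0294
d((26, -12), (20, 27)) = 39.4588
d((26, -12), (-17, -19)) = 43.566
d((26, -12), (17, -10)) = 9.2195
d((26, -12), (23, 0)) = 12.3693
d((15, 1), (20, 27)) = 26.4764
d((15, 1), (-17, -19)) = 37.7359
d((15, 1), (17, -10)) = 11.1803
d((15, 1), (23, 0)) = 8.0623
d((20, 27), (-17, -19)) = 59.0339
d((20, 27), (17, -10)) = 37.1214
d((20, 27), (23, 0)) = 27.1662
d((-17, -19), (17, -10)) = 35.171
d((-17, -19), (23, 0)) = 44.2832
d((17, -10), (23, 0)) = 11.6619

Closest pair: (25, 9) and (26, 11) with distance 2.2361

The closest pair is (25, 9) and (26, 11) with Euclidean distance 2.2361. For 10 points, brute-force pairwise comparison is shown above. For large n, the divide-and-conquer algorithm (sort by x, recurse on halves, check the dividing strip) achieves O(n log n).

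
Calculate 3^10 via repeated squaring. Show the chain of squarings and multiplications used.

Computing 3^10 by squaring (build up from 3^1; each line after the first costs one multiplication):

3^1 = 3
3^2 = (3^1)^2 = 3^2 = 9
3^4 = (3^2)^2 = 9^2 = 81
3^5 = 3 * 3^4 = 3 * 81 = 243
3^10 = (3^5)^2 = 243^2 = 59049

Result: 59049
Multiplications needed: 4 (4 lines after 3^1)

3^10 = 59049. Using exponentiation by squaring, this requires 4 multiplications. The key idea: if the exponent is even, square the half-power; if odd, multiply by the base once.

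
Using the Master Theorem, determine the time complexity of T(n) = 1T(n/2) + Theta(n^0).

Master Theorem for T(n) = 1T(n/2) + O(n^0):

a = 1, b = 2, c = 0
log_b(a) = log_2(1) = 0.0000

Case 2: c = 0 = log_2(1) = 0.0000
T(n) = O(n^0 log n) = O(log n)

For T(n) = 1T(n/2) + O(n^0): log_2(1) = 0.0000. This is Case 2 of the Master Theorem (c = log_b(a), equal work at all levels), giving O(log n).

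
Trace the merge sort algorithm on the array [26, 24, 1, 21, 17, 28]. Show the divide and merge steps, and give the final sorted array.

Merge sort trace:

Split: [26, 24, 1, 21, 17, 28] -> [26, 24, 1] and [21, 17, 28]
  Split: [26, 24, 1] -> [26] and [24, 1]
    Split: [24, 1] -> [24] and [1]
    Merge: [24] + [1] -> [1, 24]
  Merge: [26] + [1, 24] -> [1, 24, 26]
  Split: [21, 17, 28] -> [21] and [17, 28]
    Split: [17, 28] -> [17] and [28]
    Merge: [17] + [28] -> [17, 28]
  Merge: [21] + [17, 28] -> [17, 21, 28]
Merge: [1, 24, 26] + [17, 21, 28] -> [1, 17, 21, 24, 26, 28]

Final sorted array: [1, 17, 21, 24, 26, 28]

The merge sort proceeds by recursively splitting the array and merging sorted halves.
After all merges, the sorted array is [1, 17, 21, 24, 26, 28].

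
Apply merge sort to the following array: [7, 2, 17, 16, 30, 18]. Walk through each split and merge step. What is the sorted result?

Merge sort trace:

Split: [7, 2, 17, 16, 30, 18] -> [7, 2, 17] and [16, 30, 18]
  Split: [7, 2, 17] -> [7] and [2, 17]
    Split: [2, 17] -> [2] and [17]
    Merge: [2] + [17] -> [2, 17]
  Merge: [7] + [2, 17] -> [2, 7, 17]
  Split: [16, 30, 18] -> [16] and [30, 18]
    Split: [30, 18] -> [30] and [18]
    Merge: [30] + [18] -> [18, 30]
  Merge: [16] + [18, 30] -> [16, 18, 30]
Merge: [2, 7, 17] + [16, 18, 30] -> [2, 7, 16, 17, 18, 30]

Final sorted array: [2, 7, 16, 17, 18, 30]

The merge sort proceeds by recursively splitting the array and merging sorted halves.
After all merges, the sorted array is [2, 7, 16, 17, 18, 30].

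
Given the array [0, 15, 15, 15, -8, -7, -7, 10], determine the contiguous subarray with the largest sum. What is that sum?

Using Kadane's algorithm on [0, 15, 15, 15, -8, -7, -7, 10]:

Scanning through the array:
Position 1 (value 15): max_ending_here = 15, max_so_far = 15
Position 2 (value 15): max_ending_here = 30, max_so_far = 30
Position 3 (value 15): max_ending_here = 45, max_so_far = 45
Position 4 (value -8): max_ending_here = 37, max_so_far = 45
Position 5 (value -7): max_ending_here = 30, max_so_far = 45
Position 6 (value -7): max_ending_here = 23, max_so_far = 45
Position 7 (value 10): max_ending_here = 33, max_so_far = 45

Maximum subarray: [0, 15, 15, 15]
Maximum sum: 45

The maximum subarray is [0, 15, 15, 15] with sum 45. This subarray runs from index 0 to index 3.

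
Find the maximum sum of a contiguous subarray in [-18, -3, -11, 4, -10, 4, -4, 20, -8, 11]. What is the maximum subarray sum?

Using Kadane's algorithm on [-18, -3, -11, 4, -10, 4, -4, 20, -8, 11]:

Scanning through the array:
Position 1 (value -3): max_ending_here = -3, max_so_far = -3
Position 2 (value -11): max_ending_here = -11, max_so_far = -3
Position 3 (value 4): max_ending_here = 4, max_so_far = 4
Position 4 (value -10): max_ending_here = -6, max_so_far = 4
Position 5 (value 4): max_ending_here = 4, max_so_far = 4
Position 6 (value -4): max_ending_here = 0, max_so_far = 4
Position 7 (value 20): max_ending_here = 20, max_so_far = 20
Position 8 (value -8): max_ending_here = 12, max_so_far = 20
Position 9 (value 11): max_ending_here = 23, max_so_far = 23

Maximum subarray: [4, -4, 20, -8, 11]
Maximum sum: 23

The maximum subarray is [4, -4, 20, -8, 11] with sum 23. This subarray runs from index 5 to index 9.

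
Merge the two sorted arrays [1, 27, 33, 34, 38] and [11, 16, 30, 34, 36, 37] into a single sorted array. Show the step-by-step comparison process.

Merging process:

Compare 1 vs 11: take 1 from left. Merged: [1]
Compare 27 vs 11: take 11 from right. Merged: [1, 11]
Compare 27 vs 16: take 16 from right. Merged: [1, 11, 16]
Compare 27 vs 30: take 27 from left. Merged: [1, 11, 16, 27]
Compare 33 vs 30: take 30 from right. Merged: [1, 11, 16, 27, 30]
Compare 33 vs 34: take 33 from left. Merged: [1, 11, 16, 27, 30, 33]
Compare 34 vs 34: take 34 from left. Merged: [1, 11, 16, 27, 30, 33, 34]
Compare 38 vs 34: take 34 from right. Merged: [1, 11, 16, 27, 30, 33, 34, 34]
Compare 38 vs 36: take 36 from right. Merged: [1, 11, 16, 27, 30, 33, 34, 34, 36]
Compare 38 vs 37: take 37 from right. Merged: [1, 11, 16, 27, 30, 33, 34, 34, 36, 37]
Append remaining from left: [38]. Merged: [1, 11, 16, 27, 30, 33, 34, 34, 36, 37, 38]

Final merged array: [1, 11, 16, 27, 30, 33, 34, 34, 36, 37, 38]
Total comparisons: 10

The merged array is [1, 11, 16, 27, 30, 33, 34, 34, 36, 37, 38], requiring 10 comparisons. The merge step runs in O(n) time where n is the total number of elements.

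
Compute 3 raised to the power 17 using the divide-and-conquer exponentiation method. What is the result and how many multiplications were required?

Computing 3^17 by squaring (build up from 3^1; each line after the first costs one multiplication):

3^1 = 3
3^2 = (3^1)^2 = 3^2 = 9
3^4 = (3^2)^2 = 9^2 = 81
3^8 = (3^4)^2 = 81^2 = 6561
3^16 = (3^8)^2 = 6561^2 = 43046721
3^17 = 3 * 3^16 = 3 * 43046721 = 129140163

Result: 129140163
Multiplications needed: 5 (5 lines after 3^1)

3^17 = 129140163. Using exponentiation by squaring, this requires 5 multiplications. The key idea: if the exponent is even, square the half-power; if odd, multiply by the base once.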